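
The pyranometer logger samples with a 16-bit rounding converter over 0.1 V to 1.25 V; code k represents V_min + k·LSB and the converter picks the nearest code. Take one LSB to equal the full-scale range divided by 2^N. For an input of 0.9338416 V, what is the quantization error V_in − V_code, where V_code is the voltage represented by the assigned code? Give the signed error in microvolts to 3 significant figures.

−3.16 µV

The full-scale span is 1.25 − (0.1) = 1.15 V. LSB = 1.15 V / 2^16 ≈ 17.55 µV.
(0.9338416 − (0.1)) / LSB = 0.8338416 × 65536/1.15 = 47518.8201. Nearest integer: k = 47519.
Reconstructed level: 0.1 + 47519 × 1.15/65536 V = 0.93384475708 V.
e = 0.9338416 − (0.93384475708) = −3.16 µV.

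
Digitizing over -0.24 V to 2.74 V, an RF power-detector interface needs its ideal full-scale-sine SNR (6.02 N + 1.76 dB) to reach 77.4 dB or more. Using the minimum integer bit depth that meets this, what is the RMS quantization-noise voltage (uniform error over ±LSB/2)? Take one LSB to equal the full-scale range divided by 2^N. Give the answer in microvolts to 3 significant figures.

Full-scale range = 2.74 V − (-0.24 V) = 2.98 V.
N ≥ (77.4 − 1.76)/6.02 = 12.565 → N_min = 13.
LSB = 2.98 V ÷ 2^13 = 2.98/8192 V = 363.77 µV.
σ_q = LSB/√12 = 363.77 µV/3.4641 = 105 µV.

105 µV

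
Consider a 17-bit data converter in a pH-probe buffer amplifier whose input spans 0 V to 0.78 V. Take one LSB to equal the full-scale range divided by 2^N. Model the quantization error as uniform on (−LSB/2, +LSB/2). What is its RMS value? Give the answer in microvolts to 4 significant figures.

Full-scale range = 0.78 V.
One LSB is 0.78 V / 131072 = 5.95093 µV.
For a uniform distribution on [−LSB/2, +LSB/2], V_rms = LSB/√12 = 5.95093 µV/3.4641 = 1.718 µV.

1.718 µV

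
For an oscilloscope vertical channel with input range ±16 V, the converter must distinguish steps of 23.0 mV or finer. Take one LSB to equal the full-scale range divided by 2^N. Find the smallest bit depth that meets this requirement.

Range = 16 − (-16) = 32 V.
32 V / 23.0 mV = 1391. Since 2^10 = 1024 and 2^11 = 2048, N = 11.

11 bits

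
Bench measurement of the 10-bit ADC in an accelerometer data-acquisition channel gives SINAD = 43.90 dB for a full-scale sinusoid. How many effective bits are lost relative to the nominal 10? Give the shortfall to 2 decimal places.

Effective bits = (43.90 − 1.76)/6.02 = 7.0000.
Lost resolution: 10 − 7.0000 = 3.0000 bits.

3.00 bits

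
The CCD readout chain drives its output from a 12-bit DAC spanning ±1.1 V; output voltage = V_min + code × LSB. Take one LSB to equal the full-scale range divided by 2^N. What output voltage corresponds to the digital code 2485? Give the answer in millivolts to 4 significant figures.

234.7 mV

Span: 1.1 V − (-1.1 V) = 2.2 V. LSB = 2.2 V / 2^12.
V_out = V_min + code × LSB = -1.1 V + 2485 × 2.2 V / 4096
      = -1.1 V + 1.33472 V = 0.234717 V.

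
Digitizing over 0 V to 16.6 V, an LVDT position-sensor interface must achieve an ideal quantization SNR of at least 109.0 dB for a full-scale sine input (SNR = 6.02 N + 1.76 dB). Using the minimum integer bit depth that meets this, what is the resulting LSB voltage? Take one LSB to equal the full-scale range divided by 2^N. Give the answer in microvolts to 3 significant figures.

63.3 µV

Full-scale range = 16.6 V.
6.02 N + 1.76 ≥ 109.0 gives N ≥ 17.814, so the minimum integer is 18.
Step size = 16.6/262144 V = 63.3 µV.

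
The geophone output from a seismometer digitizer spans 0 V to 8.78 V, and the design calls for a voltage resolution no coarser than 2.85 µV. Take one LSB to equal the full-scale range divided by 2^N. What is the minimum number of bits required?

Full-scale range = 8.78 V.
Required number of levels: 8.78/2.85 µV = 3.0807e6; smallest N with 2^N ≥ that is 22.

22 bits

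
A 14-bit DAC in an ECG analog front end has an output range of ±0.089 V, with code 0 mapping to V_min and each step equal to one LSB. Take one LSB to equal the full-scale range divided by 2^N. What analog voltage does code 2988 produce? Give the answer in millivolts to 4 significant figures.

-56.54 mV

Range = 0.089 − (-0.089) = 0.178 V. LSB = 0.178 V / 2^14.
V_out = V_min + code × LSB = -0.089 V + 2988 × 0.178 V / 16384
      = -0.089 + 0.0324624 = -0.0565376 V.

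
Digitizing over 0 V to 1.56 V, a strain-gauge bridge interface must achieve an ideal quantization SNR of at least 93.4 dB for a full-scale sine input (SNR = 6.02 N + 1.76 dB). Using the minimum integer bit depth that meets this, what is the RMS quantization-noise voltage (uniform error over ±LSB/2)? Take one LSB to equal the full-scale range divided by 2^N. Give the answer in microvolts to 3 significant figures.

6.87 µV

Range is 1.56 V.
Solving 6.02 N ≥ 93.4 − 1.76: N ≥ 15.223. Round up → N = 16.
One LSB is 1.56 V / 65536 = 23.804 µV.
RMS noise = LSB/√12 = 6.87 µV.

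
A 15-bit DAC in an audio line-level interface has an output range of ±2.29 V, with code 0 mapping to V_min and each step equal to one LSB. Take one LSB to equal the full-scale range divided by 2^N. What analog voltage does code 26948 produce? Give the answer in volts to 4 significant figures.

1.477 V

Full-scale range = 2.29 V − (-2.29 V) = 4.58 V. LSB = 4.58 V / 2^15.
Output = V_min + (26948/32768) × range = -2.29 + 0.822388 × 4.58 V
      = -2.29 V + 3.76654 V = 1.47654 V.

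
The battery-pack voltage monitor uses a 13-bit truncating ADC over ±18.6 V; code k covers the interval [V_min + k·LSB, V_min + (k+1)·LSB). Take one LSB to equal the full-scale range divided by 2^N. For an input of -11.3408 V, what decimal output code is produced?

Span: 18.6 V − (-18.6 V) = 37.2 V. LSB = 37.2 V / 2^13 ≈ 4.541 mV.
V_in − V_min = -11.3408 − (-18.6) = 7.2592 V.
Divide by LSB: 7.2592 × 8192/37.2 = 1598.5851.
Truncating gives code 1598.

1598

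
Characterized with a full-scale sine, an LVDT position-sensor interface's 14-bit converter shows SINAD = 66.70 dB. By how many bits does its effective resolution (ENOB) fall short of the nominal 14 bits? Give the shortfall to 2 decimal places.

3.21 bits

Effective bits = (66.70 − 1.76)/6.02 = 10.7874.
14 − 10.7874 = 3.21 bits below nominal.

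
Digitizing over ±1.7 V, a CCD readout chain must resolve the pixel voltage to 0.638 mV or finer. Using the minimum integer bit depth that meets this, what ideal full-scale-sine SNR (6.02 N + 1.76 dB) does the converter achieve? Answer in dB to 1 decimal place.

80.0 dB

Full-scale range = 1.7 V − (-1.7 V) = 3.4 V.
Need 2^N ≥ 3.4 V / 0.638 mV = 5329 → N_min = 13.
6.02(13) + 1.76 = 80.02 dB.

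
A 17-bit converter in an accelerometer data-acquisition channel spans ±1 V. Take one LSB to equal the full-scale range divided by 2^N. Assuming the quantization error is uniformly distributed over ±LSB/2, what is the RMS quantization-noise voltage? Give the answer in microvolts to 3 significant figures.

The full-scale span is 1 − (-1) = 2 V.
LSB = 2 V ÷ 2^17 = 2/131072 V = 15.259 µV.
σ_q = LSB/√12 = 15.259 µV/3.4641 = 4.40 µV.

4.40 µV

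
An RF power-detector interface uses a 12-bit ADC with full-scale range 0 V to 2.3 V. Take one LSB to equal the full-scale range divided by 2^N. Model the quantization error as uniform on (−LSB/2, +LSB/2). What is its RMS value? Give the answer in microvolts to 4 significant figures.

162.1 µV

Range is 2.3 V.
One LSB is 2.3 V / 4096 = 0.561523 mV.
RMS of a uniform error over width LSB is LSB/√12 = 162.1 µV.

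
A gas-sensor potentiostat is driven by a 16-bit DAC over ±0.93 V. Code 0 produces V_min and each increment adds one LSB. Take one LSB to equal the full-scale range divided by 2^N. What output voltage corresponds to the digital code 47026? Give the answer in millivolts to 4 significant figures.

Span: 0.93 V − (-0.93 V) = 1.86 V. LSB = 1.86 V / 2^16.
V_out = V_min + code × LSB = -0.93 V + 47026 × 1.86 V / 65536
      = -0.93 V + 1.33466 V = 0.404661 V.

404.7 mV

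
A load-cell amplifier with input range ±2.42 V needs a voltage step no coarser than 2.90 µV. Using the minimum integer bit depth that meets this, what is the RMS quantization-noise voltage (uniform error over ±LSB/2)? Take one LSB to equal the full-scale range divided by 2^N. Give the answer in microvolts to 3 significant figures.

0.666 µV

Full-scale range = 2.42 V − (-2.42 V) = 4.84 V.
4.84 V / 2.90 µV = 1.669e6. Since 2^20 = 1048576 and 2^21 = 2097152, N = 21.
One LSB is 4.84 V / 2097152 = 2.3079 µV.
RMS noise = LSB/√12 = 0.666 µV.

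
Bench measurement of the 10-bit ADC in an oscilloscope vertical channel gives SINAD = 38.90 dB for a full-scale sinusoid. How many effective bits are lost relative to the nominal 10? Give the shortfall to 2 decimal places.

N_eff = (38.90 − 1.76)/6.02 = 6.1694 bits.
10 − 6.1694 = 3.83 bits below nominal.

3.83 bits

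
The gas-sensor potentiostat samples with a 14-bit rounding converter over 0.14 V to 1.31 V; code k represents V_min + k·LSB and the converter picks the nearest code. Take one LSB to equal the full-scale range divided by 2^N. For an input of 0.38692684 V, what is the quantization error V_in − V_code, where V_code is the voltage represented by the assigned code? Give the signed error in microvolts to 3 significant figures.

Range = 1.31 − (0.14) = 1.17 V. LSB = 1.17 V / 2^14 ≈ 71.41 µV.
(V_in − V_min)/LSB = (0.38692684 − (0.14)) × 16384/1.17 = 3457.8200 → nearest code k = 3458.
V_code = V_min + k × range/2^14 = 0.14 + 3458 × 1.17/16384 = 0.38693969727 V.
e = 0.38692684 − (0.38693969727) = −12.9 µV.

−12.9 µV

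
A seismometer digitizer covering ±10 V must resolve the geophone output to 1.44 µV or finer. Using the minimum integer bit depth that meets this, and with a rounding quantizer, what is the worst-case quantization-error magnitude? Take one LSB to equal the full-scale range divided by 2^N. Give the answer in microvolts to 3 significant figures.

Span: 10 V − (-10 V) = 20 V.
Need 2^N ≥ 20 V / 1.44 µV = 1.389e7 → N_min = 24.
Step size = 20/16777216 V = 1.1921 µV.
Max error for round-to-nearest is LSB/2 = 0.596 µV.

0.596 µV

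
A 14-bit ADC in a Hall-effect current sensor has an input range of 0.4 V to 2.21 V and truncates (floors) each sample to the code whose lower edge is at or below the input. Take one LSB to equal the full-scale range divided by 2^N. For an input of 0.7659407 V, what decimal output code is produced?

3312

Range = 2.21 − (0.4) = 1.81 V. LSB = 1.81 V / 2^14 ≈ 110.5 µV.
code = ⌊(V_in − V_min)/LSB⌋ = ⌊(V_in − V_min) × 2^14 / range⌋
     = ⌊(0.7659407 − (0.4)) × 16384 / 1.81⌋ = ⌊0.3659407 × 16384/1.81⌋
     = ⌊3312.471⌋ = 3312.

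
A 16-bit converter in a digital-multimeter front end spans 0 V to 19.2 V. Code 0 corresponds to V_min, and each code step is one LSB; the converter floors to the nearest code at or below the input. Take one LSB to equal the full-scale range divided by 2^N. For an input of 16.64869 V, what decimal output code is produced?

56827

Span = 19.2 V. LSB = 19.2 V / 2^16 ≈ 293.0 µV.
(V_in − V_min) × 2^16/range = (16.64869 − (0)) × 65536/19.2 = 56827.529.
Floor → code = 56827.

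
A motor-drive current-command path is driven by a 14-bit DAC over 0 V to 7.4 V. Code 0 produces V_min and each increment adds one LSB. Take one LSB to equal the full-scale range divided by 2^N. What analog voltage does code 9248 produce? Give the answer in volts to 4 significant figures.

4.177 V

V_FS = 7.4 V. LSB = 7.4 V / 2^14.
V_out = V_min + code × LSB = 0 V + 9248 × 7.4 V / 16384
      = 0 + 4.17695 = 4.17695 V.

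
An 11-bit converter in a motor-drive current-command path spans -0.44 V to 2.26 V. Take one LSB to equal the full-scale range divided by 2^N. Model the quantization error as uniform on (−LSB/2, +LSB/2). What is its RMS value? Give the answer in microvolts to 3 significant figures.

381 µV

Range = 2.26 − (-0.44) = 2.7 V.
Step size = 2.7/2048 V = 1.3184 mV.
RMS of a uniform error over width LSB is LSB/√12 = 381 µV.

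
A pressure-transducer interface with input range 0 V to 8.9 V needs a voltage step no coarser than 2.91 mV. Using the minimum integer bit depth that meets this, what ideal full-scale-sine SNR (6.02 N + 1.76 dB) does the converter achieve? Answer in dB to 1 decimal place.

Full-scale range = 8.9 V.
Levels needed ≥ 8.9/2.91 mV = 3058. 2^12 = 4096 suffices, so N_min = 12.
6.02(12) + 1.76 = 74.00 dB.

74.0 dB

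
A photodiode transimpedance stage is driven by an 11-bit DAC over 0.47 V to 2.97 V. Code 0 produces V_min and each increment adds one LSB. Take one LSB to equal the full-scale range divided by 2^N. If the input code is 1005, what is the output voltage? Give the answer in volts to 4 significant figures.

1.697 V

The full-scale span is 2.97 − (0.47) = 2.5 V. LSB = 2.5 V / 2^11.
V_out = V_min + code × LSB = 0.47 V + 1005 × 2.5 V / 2048
      = 0.47 V + 1.22681 V = 1.69681 V.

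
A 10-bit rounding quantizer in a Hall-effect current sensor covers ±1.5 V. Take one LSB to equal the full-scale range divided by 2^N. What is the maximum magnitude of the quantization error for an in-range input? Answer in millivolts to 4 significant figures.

The full-scale span is 1.5 − (-1.5) = 3 V.
Step size = 3/1024 V = 2.92969 mV.
A rounding quantizer has |error| ≤ LSB/2 = 1.465 mV.

1.465 mV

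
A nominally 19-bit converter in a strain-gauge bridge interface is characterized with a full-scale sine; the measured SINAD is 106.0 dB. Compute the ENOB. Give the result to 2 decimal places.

ENOB = (106.0 − 1.76)/6.02 = 17.3156 bits.

17.32 bits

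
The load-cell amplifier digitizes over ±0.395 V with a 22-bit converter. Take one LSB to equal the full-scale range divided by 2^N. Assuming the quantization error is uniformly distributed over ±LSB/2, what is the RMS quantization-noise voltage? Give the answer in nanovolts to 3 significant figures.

54.4 nV

Full-scale range = 0.395 V − (-0.395 V) = 0.79 V.
LSB = 0.79 V / 2^22 = 188.35 nV.
RMS of a uniform error over width LSB is LSB/√12 = 54.4 nV.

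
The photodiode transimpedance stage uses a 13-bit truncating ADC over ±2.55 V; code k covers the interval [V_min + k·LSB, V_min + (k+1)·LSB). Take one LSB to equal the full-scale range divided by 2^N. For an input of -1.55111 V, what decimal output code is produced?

1604

Full-scale range = 2.55 V − (-2.55 V) = 5.1 V. LSB = 5.1 V / 2^13 ≈ 0.6226 mV.
(V_in − V_min) × 2^13/range = (-1.55111 − (-2.55)) × 8192/5.1 = 1604.492.
Floor → code = 1604.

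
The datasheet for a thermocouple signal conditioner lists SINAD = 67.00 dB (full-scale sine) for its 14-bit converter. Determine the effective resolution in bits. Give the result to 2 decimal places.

10.84 bits

Inverting SNR = 6.02 N + 1.76: N_eff = (67.00 − 1.76)/6.02 = 10.8372.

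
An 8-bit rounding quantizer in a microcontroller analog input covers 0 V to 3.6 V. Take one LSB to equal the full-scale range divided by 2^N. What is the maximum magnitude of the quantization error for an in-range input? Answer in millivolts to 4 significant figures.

V_FS = 3.6 V.
One LSB is 3.6 V / 256 = 14.0625 mV.
A rounding quantizer has |error| ≤ LSB/2 = 7.031 mV.

7.031 mV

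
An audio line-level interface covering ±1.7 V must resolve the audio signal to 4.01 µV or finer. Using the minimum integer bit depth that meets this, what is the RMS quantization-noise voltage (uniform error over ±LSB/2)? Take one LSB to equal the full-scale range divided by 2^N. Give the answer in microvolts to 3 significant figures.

0.936 µV

Range = 1.7 − (-1.7) = 3.4 V.
Need 2^N ≥ 3.4 V / 4.01 µV = 847900 → N_min = 20.
LSB = 3.4 V ÷ 2^20 = 3.4/1048576 V = 3.2425 µV.
RMS noise = LSB/√12 = 0.936 µV.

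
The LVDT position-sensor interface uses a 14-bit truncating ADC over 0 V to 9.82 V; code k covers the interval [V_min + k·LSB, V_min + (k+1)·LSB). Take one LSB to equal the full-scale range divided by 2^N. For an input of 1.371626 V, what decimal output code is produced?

Range is 9.82 V. LSB = 9.82 V / 2^14 ≈ 0.5994 mV.
V_in − V_min = 1.371626 − (0) = 1.371626 V.
Divide by LSB: 1.371626 × 16384/9.82 = 2288.4644.
Truncating gives code 2288.

2288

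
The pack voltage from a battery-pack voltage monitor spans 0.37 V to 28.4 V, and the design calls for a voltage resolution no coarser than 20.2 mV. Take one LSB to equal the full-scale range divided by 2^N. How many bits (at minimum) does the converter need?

Span: 28.4 V − (0.37 V) = 28.03 V.
Levels needed ≥ 28.03/20.2 mV = 1388. 2^11 = 2048 suffices, so N_min = 11.

11 bits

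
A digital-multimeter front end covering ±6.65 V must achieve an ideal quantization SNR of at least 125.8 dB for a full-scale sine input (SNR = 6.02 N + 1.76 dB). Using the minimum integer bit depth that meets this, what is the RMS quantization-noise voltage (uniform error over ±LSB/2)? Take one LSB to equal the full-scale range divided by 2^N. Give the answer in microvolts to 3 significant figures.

1.83 µV

Full-scale range = 6.65 V − (-6.65 V) = 13.3 V.
6.02 N + 1.76 ≥ 125.8 gives N ≥ 20.605, so the minimum integer is 21.
One LSB is 13.3 V / 2097152 = 6.3419 µV.
V_rms = LSB/√12 = 1.83 µV.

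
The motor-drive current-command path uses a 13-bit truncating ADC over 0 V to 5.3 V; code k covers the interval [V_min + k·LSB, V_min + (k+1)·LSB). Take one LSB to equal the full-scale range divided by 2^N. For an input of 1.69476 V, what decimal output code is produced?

Span = 5.3 V. LSB = 5.3 V / 2^13 ≈ 0.6470 mV.
code = ⌊(V_in − V_min)/LSB⌋ = ⌊(V_in − V_min) × 2^13 / range⌋
     = ⌊(1.69476 − (0)) × 8192 / 5.3⌋ = ⌊1.69476 × 8192/5.3⌋
     = ⌊2619.523⌋ = 2619.

2619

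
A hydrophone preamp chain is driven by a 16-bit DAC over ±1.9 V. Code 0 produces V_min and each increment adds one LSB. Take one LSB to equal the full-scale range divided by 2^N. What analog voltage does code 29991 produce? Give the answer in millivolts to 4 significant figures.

-161.0 mV

The full-scale span is 1.9 − (-1.9) = 3.8 V. LSB = 3.8 V / 2^16.
Output = V_min + (29991/65536) × range = -1.9 + 0.457626 × 3.8 V
      = -1.9 V + 1.73898 V = -0.161020 V.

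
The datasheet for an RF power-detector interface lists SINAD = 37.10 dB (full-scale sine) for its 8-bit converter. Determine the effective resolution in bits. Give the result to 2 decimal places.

(37.10 − 1.76) / 6.02 = 35.34/6.02 = 5.8704 effective bits.

5.87 bits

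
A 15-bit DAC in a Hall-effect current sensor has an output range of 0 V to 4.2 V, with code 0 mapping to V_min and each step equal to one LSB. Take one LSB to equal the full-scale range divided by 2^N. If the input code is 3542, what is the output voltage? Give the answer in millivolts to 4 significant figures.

Span = 4.2 V. LSB = 4.2 V / 2^15.
V_out = V_min + code × LSB = 0 V + 3542 × 4.2 V / 32768
      = 0 + 0.453992 = 0.453992 V.

454.0 mV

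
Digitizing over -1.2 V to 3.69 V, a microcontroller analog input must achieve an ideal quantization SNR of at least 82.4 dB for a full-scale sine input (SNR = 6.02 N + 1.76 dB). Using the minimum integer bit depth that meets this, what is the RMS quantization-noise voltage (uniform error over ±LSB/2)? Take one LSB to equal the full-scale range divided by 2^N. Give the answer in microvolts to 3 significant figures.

86.2 µV

Range = 3.69 − (-1.2) = 4.89 V.
N ≥ (82.4 − 1.76)/6.02 = 13.395 → N_min = 14.
LSB = 4.89 V ÷ 2^14 = 4.89/16384 V = 298.46 µV.
V_rms = LSB/√12 = 86.2 µV.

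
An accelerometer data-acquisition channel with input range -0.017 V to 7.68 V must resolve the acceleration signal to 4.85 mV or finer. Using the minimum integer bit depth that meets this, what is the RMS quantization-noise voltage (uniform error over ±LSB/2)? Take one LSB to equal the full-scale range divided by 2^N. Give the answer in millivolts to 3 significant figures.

1.08 mV

The full-scale span is 7.68 − (-0.017) = 7.697 V.
Levels needed ≥ 7.697/4.85 mV = 1587. 2^11 = 2048 suffices, so N_min = 11.
Step size = 7.697/2048 V = 3.7583 mV.
RMS noise = LSB/√12 = 1.08 mV.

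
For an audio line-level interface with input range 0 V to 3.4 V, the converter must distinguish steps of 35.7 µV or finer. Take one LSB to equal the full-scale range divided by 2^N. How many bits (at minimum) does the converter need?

17 bits

Span = 3.4 V.
Levels needed ≥ 3.4/35.7 µV = 95240. 2^17 = 131072 suffices, so N_min = 17.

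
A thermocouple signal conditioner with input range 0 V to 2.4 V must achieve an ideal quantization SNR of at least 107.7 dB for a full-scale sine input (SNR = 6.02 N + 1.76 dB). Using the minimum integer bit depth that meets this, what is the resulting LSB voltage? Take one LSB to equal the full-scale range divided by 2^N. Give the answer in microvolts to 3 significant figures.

Span = 2.4 V.
N ≥ (107.7 − 1.76)/6.02 = 17.598 → N_min = 18.
One LSB is 2.4 V / 262144 = 9.16 µV.

9.16 µV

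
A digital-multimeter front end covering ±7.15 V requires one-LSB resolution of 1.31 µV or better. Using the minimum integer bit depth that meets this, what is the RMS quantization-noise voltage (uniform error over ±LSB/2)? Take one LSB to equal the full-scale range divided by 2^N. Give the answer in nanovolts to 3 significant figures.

246 nV

Full-scale range = 7.15 V − (-7.15 V) = 14.3 V.
14.3 V / 1.31 µV = 1.092e7. Since 2^23 = 8388608 and 2^24 = 16777216, N = 24.
Step size = 14.3/16777216 V = 0.85235 µV.
RMS noise = LSB/√12 = 246 nV.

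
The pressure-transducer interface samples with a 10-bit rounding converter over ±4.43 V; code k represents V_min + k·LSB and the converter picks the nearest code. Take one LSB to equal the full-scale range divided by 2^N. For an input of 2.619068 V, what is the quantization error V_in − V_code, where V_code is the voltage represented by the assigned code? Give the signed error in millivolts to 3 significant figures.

Range = 4.43 − (-4.43) = 8.86 V. LSB = 8.86 V / 2^10 ≈ 8.652 mV.
(2.619068 − (-4.43)) / LSB = 7.049068 × 1024/8.86 = 814.7004. Nearest integer: k = 815.
V_code = V_min + k × range/2^10 = -4.43 + 815 × 8.86/1024 = 2.621660156 V.
V_in − V_code = 2.619068 − (2.621660156) = −2.59 mV.

−2.59 mV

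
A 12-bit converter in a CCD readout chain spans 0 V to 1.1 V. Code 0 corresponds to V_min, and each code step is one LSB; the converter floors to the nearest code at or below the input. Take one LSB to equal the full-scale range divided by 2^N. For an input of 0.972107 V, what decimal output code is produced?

Range is 1.1 V. LSB = 1.1 V / 2^12 ≈ 268.6 µV.
V_in − V_min = 0.972107 − (0) = 0.972107 V.
Divide by LSB: 0.972107 × 4096/1.1 = 3619.7730.
Truncating gives code 3619.

3619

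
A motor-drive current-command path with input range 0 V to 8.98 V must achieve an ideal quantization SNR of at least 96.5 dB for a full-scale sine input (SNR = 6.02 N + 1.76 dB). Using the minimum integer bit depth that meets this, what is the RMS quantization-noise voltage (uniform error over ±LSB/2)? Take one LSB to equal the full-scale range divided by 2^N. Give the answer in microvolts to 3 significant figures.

39.6 µV

V_FS = 8.98 V.
6.02 N + 1.76 ≥ 96.5 gives N ≥ 15.738, so the minimum integer is 16.
Step size = 8.98/65536 V = 137.02 µV.
RMS noise = LSB/√12 = 39.6 µV.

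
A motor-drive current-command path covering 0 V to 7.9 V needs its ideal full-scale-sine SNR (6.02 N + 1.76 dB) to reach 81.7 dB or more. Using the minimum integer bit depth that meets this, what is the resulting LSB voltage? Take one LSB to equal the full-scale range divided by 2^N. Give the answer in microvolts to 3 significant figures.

Range is 7.9 V.
Solving 6.02 N ≥ 81.7 − 1.76: N ≥ 13.279. Round up → N = 14.
One LSB is 7.9 V / 16384 = 482 µV.

482 µV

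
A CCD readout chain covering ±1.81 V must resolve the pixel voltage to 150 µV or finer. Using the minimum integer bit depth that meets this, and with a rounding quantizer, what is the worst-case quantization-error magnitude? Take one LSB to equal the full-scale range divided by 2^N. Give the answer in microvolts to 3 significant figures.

55.2 µV

Range = 1.81 − (-1.81) = 3.62 V.
Need 2^N ≥ 3.62 V / 150 µV = 24130 → N_min = 15.
LSB = 3.62 V ÷ 2^15 = 3.62/32768 V = 110.47 µV.
Max error for round-to-nearest is LSB/2 = 55.2 µV.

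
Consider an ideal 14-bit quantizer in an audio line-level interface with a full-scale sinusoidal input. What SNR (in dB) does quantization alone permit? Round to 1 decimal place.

86.0 dB

For an ideal N-bit converter with full-scale sine input, SNR = 6.02 N + 1.76 dB. SNR = 6.02 × 14 + 1.76 = 84.28 + 1.76 = 86.04 dB.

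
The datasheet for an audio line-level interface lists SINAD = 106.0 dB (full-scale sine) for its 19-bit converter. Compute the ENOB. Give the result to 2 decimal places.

(106.0 − 1.76) / 6.02 = 104.24/6.02 = 17.3156 effective bits.

17.32 bits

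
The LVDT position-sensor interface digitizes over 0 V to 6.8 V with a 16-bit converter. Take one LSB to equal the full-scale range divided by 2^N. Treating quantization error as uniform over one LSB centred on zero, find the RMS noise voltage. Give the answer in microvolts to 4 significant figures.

29.95 µV

Range is 6.8 V.
LSB = 6.8 V ÷ 2^16 = 6.8/65536 V = 103.760 µV.
For a uniform distribution on [−LSB/2, +LSB/2], V_rms = LSB/√12 = 103.760 µV/3.4641 = 29.95 µV.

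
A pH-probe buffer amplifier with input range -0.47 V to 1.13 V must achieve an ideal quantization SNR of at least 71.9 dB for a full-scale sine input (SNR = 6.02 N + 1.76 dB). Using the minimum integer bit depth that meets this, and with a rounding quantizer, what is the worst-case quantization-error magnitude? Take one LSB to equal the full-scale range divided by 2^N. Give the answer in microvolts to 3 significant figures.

195 µV

The full-scale span is 1.13 − (-0.47) = 1.6 V.
Required N = ⌈(71.9 − 1.76)/6.02⌉ = ⌈11.651⌉ = 12.
LSB = 1.6 V / 2^12 = 390.63 µV.
Max error for round-to-nearest is LSB/2 = 195 µV.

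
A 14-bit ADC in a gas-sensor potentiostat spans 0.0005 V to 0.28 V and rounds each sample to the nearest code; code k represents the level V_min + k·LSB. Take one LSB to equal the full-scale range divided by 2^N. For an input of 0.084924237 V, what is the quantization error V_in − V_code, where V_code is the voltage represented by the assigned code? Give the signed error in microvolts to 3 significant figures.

The full-scale span is 0.28 − (0.0005) = 0.2795 V. LSB = 0.2795 V / 2^14 ≈ 17.06 µV.
(V_in − V_min)/LSB = (0.084924237 − (0.0005)) × 16384/0.2795 = 4948.8612 → nearest code k = 4949.
Reconstructed level: 0.0005 + 4949 × 0.2795/16384 V = 0.084926605225 V.
Error = V_in − V_code = 0.084924237 − (0.084926605225) = −2.37 µV.

−2.37 µV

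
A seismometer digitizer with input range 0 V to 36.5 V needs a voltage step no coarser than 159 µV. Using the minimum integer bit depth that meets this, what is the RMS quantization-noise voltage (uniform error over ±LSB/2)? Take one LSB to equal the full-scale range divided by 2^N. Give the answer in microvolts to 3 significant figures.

40.2 µV

Full-scale range = 36.5 V.
Required number of levels: 36.5/159 µV = 229560; smallest N with 2^N ≥ that is 18.
One LSB is 36.5 V / 262144 = 139.24 µV.
V_rms = LSB/√12 = 40.2 µV.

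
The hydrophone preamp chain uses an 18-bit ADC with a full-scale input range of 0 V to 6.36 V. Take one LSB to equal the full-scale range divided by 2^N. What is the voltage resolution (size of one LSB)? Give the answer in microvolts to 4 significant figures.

V_FS = 6.36 V.
Number of codes = 2^18 = 262144.
LSB = 6.36 V / 2^18 = 24.26 µV.

24.26 µV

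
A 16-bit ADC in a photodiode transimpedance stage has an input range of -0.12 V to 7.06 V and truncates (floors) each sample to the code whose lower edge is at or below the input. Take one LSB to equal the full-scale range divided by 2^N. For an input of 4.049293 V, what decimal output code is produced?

38055

Full-scale range = 7.06 V − (-0.12 V) = 7.18 V. LSB = 7.18 V / 2^16 ≈ 109.6 µV.
V_in − V_min = 4.049293 − (-0.12) = 4.169293 V.
Divide by LSB: 4.169293 × 65536/7.18 = 38055.5412.
Truncating gives code 38055.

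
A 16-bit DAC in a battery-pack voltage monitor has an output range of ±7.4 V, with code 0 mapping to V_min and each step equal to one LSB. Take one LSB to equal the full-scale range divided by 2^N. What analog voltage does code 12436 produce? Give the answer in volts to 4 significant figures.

-4.592 V

The full-scale span is 7.4 − (-7.4) = 14.8 V. LSB = 14.8 V / 2^16.
Output = V_min + (12436/65536) × range = -7.4 + 0.189758 × 14.8 V
      = -7.4 + 2.80842 = -4.59158 V.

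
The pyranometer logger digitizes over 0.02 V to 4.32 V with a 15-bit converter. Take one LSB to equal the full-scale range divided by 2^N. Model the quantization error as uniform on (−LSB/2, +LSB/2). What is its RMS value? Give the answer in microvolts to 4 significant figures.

37.88 µV

Span: 4.32 V − (0.02 V) = 4.3 V.
LSB = 4.3 V / 2^15 = 131.226 µV.
RMS of a uniform error over width LSB is LSB/√12 = 37.88 µV.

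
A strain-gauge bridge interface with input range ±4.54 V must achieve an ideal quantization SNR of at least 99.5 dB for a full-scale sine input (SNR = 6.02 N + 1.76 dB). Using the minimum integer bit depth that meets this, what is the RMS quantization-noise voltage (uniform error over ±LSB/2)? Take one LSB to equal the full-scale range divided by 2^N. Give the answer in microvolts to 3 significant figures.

20.0 µV

The full-scale span is 4.54 − (-4.54) = 9.08 V.
6.02 N + 1.76 ≥ 99.5 gives N ≥ 16.236, so the minimum integer is 17.
One LSB is 9.08 V / 131072 = 69.275 µV.
V_rms = LSB/√12 = 20.0 µV.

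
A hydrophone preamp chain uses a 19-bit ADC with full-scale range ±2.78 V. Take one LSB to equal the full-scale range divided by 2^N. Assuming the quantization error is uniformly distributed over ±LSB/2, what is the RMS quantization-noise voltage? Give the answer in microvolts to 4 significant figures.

3.061 µV

The full-scale span is 2.78 − (-2.78) = 5.56 V.
One LSB is 5.56 V / 524288 = 10.6049 µV.
RMS of a uniform error over width LSB is LSB/√12 = 3.061 µV.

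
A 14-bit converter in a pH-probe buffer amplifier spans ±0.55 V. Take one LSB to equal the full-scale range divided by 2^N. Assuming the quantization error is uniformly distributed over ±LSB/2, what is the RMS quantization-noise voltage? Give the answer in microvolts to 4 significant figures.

Span: 0.55 V − (-0.55 V) = 1.1 V.
One LSB is 1.1 V / 16384 = 67.1387 µV.
σ_q = LSB/√12 = 67.1387 µV/3.4641 = 19.38 µV.

19.38 µV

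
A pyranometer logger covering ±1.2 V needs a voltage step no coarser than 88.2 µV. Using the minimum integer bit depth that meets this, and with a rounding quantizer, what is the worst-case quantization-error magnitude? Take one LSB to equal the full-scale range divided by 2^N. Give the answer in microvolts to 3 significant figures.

36.6 µV

Full-scale range = 1.2 V − (-1.2 V) = 2.4 V.
Required number of levels: 2.4/88.2 µV = 27211; smallest N with 2^N ≥ that is 15.
One LSB is 2.4 V / 32768 = 73.242 µV.
Max error for round-to-nearest is LSB/2 = 36.6 µV.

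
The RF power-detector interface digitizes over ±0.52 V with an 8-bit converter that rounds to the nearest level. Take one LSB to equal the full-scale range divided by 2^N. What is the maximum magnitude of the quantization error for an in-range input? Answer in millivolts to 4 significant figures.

2.031 mV

The full-scale span is 0.52 − (-0.52) = 1.04 V.
One LSB is 1.04 V / 256 = 4.06250 mV.
Worst-case error for round-to-nearest is half an LSB: 2.031 mV.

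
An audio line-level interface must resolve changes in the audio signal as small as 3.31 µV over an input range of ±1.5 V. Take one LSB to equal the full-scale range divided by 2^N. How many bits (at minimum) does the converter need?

20 bits

Full-scale range = 1.5 V − (-1.5 V) = 3 V.
3 V / 3.31 µV = 906300. Since 2^19 = 524288 and 2^20 = 1048576, N = 20.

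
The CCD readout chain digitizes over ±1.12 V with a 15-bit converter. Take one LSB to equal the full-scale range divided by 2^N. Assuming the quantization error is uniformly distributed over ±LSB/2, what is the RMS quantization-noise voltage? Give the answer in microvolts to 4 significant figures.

Span: 1.12 V − (-1.12 V) = 2.24 V.
LSB = 2.24 V ÷ 2^15 = 2.24/32768 V = 68.3594 µV.
For a uniform distribution on [−LSB/2, +LSB/2], V_rms = LSB/√12 = 68.3594 µV/3.4641 = 19.73 µV.

19.73 µV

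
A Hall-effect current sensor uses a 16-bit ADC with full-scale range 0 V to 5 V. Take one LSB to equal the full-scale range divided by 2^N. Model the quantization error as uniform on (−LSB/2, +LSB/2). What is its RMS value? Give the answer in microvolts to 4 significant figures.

Range is 5 V.
Step size = 5/65536 V = 76.2939 µV.
RMS of a uniform error over width LSB is LSB/√12 = 22.02 µV.

22.02 µV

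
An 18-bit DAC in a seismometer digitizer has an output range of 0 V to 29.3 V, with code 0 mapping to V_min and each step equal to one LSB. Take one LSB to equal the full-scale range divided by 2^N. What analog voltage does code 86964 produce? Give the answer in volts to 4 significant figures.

Full-scale range = 29.3 V. LSB = 29.3 V / 2^18.
Output = V_min + (86964/262144) × range = 0 + 0.331741 × 29.3 V
      = 0 V + 9.72002 V = 9.72002 V.

9.720 V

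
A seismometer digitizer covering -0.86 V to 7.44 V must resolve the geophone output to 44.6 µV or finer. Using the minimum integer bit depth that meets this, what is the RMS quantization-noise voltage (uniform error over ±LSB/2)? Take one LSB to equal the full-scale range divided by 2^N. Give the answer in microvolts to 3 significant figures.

9.14 µV

Range = 7.44 − (-0.86) = 8.3 V.
8.3 V / 44.6 µV = 186100. Since 2^17 = 131072 and 2^18 = 262144, N = 18.
Step size = 8.3/262144 V = 31.662 µV.
σ_q = LSB/√12 = 31.662 µV/3.4641 = 9.14 µV.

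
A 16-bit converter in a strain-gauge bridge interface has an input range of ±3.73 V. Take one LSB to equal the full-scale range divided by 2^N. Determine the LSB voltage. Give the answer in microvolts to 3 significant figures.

114 µV

The full-scale span is 3.73 − (-3.73) = 7.46 V.
2^16 = 65536 levels.
LSB = 7.46 V / 2^16 = 114 µV.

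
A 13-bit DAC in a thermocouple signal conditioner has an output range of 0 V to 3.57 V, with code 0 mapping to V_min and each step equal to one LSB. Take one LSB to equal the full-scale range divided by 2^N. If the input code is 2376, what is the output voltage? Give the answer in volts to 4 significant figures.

1.035 V

Span = 3.57 V. LSB = 3.57 V / 2^13.
V_out = 0 + 2376 × (3.57/8192) V
      = 0 V + 1.03544 V = 1.03544 V.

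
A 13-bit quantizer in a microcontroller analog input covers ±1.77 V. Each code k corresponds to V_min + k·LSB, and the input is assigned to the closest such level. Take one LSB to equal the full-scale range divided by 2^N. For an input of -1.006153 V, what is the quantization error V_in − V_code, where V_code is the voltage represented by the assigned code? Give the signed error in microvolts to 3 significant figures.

Range = 1.77 − (-1.77) = 3.54 V. LSB = 3.54 V / 2^13 ≈ 432.1 µV.
(V_in − V_min)/LSB = (-1.006153 − (-1.77)) × 8192/3.54 = 1767.6369 → nearest code k = 1768.
V_code = V_min + k × range/2^13 = -1.77 + 1768 × 3.54/8192 = -1.005996094 V.
Error = V_in − V_code = -1.006153 − (-1.005996094) = −157 µV.

−157 µV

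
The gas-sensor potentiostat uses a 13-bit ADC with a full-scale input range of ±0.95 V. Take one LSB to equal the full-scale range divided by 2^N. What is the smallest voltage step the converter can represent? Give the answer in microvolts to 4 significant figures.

231.9 µV

The full-scale span is 0.95 − (-0.95) = 1.9 V.
Number of codes = 2^13 = 8192.
Step size = 1.9/8192 V = 231.9 µV.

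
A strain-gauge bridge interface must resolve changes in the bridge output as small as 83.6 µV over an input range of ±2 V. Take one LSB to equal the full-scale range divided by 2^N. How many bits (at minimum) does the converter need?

Range = 2 − (-2) = 4 V.
Levels needed ≥ 4/83.6 µV = 47850. 2^16 = 65536 suffices, so N_min = 16.

16 bits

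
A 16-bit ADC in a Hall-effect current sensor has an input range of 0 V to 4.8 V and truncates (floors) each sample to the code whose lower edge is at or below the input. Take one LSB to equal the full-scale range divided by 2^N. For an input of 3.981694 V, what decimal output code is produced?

54363

Full-scale range = 4.8 V. LSB = 4.8 V / 2^16 ≈ 73.24 µV.
V_in − V_min = 3.981694 − (0) = 3.981694 V.
Divide by LSB: 3.981694 × 65536/4.8 = 54363.3954.
Truncating gives code 54363.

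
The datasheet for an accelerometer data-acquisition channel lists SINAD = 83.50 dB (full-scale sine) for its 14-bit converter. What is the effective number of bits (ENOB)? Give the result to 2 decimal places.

(83.50 − 1.76) / 6.02 = 81.74/6.02 = 13.5781 effective bits.

13.58 bits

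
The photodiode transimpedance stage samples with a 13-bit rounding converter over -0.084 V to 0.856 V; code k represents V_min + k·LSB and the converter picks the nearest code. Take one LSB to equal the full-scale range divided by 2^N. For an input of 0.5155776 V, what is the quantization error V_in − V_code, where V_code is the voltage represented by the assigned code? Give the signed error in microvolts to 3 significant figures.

Range = 0.856 − (-0.084) = 0.94 V. LSB = 0.94 V / 2^13 ≈ 114.7 µV.
(V_in − V_min)/LSB = (0.5155776 − (-0.084)) × 8192/0.94 = 5225.2550 → nearest code k = 5225.
Reconstructed level: -0.084 + 5225 × 0.94/8192 V = 0.5155483398 V.
Error = V_in − V_code = 0.5155776 − (0.5155483398) = +29.3 µV.

+29.3 µV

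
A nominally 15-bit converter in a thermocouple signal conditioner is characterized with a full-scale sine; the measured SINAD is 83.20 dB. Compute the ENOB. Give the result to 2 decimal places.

13.53 bits

ENOB = (SINAD − 1.76) / 6.02 = (83.20 − 1.76) / 6.02 = 81.44 / 6.02 = 13.5282.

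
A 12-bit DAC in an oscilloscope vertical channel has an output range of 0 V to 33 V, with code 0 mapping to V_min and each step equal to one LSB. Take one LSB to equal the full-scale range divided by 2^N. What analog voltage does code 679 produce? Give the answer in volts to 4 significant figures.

5.470 V

Full-scale range = 33 V. LSB = 33 V / 2^12.
V_out = 0 + 679 × (33/4096) V
      = 0 + 5.47046 = 5.47046 V.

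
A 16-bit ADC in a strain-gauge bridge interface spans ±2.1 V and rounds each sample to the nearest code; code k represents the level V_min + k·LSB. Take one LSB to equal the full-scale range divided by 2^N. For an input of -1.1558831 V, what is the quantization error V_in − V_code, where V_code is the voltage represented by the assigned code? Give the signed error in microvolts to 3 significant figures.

−11.5 µV

Span: 2.1 V − (-2.1 V) = 4.2 V. LSB = 4.2 V / 2^16 ≈ 64.09 µV.
Position in LSBs: (-1.1558831 − (-2.1)) × 65536/4.2 = 14731.8203; rounding gives k = 14732.
V_code = -2.1 + (14732/65536) × 4.2 = -1.1558715820 V.
Error = V_in − V_code = -1.1558831 − (-1.1558715820) = −11.5 µV.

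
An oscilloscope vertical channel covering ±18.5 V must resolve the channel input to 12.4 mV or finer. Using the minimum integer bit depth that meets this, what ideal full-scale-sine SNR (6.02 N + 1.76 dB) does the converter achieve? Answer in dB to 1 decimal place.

74.0 dB

Full-scale range = 18.5 V − (-18.5 V) = 37 V.
Levels needed ≥ 37/12.4 mV = 2984. 2^12 = 4096 suffices, so N_min = 12.
SNR = 6.02 × 12 + 1.76 = 74.00 dB.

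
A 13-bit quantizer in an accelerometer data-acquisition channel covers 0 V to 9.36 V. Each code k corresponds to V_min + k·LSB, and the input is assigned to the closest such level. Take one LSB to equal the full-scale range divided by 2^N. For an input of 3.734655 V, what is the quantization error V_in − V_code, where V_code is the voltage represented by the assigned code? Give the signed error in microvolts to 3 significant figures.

Span = 9.36 V. LSB = 9.36 V / 2^13 ≈ 1.143 mV.
(V_in − V_min)/LSB = (3.734655 − (0)) × 8192/9.36 = 3268.6211 → nearest code k = 3269.
V_code = V_min + k × range/2^13 = 0 + 3269 × 9.36/8192 = 3.735087891 V.
e = 3.734655 − (3.735087891) = −433 µV.

−433 µV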